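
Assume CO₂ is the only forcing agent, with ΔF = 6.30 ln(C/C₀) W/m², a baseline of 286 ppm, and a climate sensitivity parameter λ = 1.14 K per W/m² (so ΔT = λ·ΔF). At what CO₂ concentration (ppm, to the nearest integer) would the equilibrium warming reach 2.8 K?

Required forcing: ΔF = ΔT/λ = 2.8/1.14 = 2.4561 W/m².
Then ln(C/286) = ΔF/6.30 = 2.4561/6.30 = 0.38986.
So C = 286 × e^0.38986 = 286 × 1.47677 = 422.36 ppm.

C ≈ 422 ppm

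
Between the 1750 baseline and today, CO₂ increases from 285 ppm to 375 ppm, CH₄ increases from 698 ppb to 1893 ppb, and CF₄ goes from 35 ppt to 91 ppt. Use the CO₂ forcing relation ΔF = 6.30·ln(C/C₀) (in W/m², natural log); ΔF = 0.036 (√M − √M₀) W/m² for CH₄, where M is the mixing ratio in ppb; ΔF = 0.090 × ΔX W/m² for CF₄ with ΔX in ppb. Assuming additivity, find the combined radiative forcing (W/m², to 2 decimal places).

ΔF = 2.35 W/m²

CO₂: 6.30 × ln(375/285) = 6.30 × ln(1.31579) = 6.30 × 0.27444 = 1.7290 W/m².
CH₄: 0.036 × (√1893 − √698) = 0.036 × (43.5086 − 26.4197) = 0.036 × 17.0889 = 0.6152 W/m².
CF₄: Δ = 91 − 35 = 56 ppt = 0.056 ppb; ΔF = 0.090 × 0.056 = 0.0050 W/m².
Total ΔF = 1.7290 + 0.6152 + 0.0050 = 2.3492 W/m².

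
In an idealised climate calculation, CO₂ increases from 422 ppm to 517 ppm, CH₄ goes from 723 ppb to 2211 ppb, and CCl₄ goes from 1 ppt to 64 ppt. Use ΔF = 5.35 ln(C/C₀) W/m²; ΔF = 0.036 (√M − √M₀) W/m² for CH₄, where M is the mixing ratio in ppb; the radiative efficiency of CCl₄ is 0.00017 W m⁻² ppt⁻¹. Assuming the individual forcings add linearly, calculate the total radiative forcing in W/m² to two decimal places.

ΔF = 1.82 W/m²

CO₂: 5.35 × ln(517/422) = 5.35 × ln(1.22512) = 5.35 × 0.20304 = 1.0863 W/m².
CH₄: 0.036 × (√2211 − √723) = 0.036 × (47.0213 − 26.8887) = 0.036 × 20.1326 = 0.7248 W/m².
CCl₄: ΔF = 0.00017 × (64 − 1) = 0.00017 × 63 = 0.0107 W/m².
Total ΔF = 1.0863 + 0.7248 + 0.0107 = 1.8218 W/m².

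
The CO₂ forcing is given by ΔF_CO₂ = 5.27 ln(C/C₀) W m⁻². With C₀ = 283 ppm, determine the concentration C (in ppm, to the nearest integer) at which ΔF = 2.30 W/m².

C ≈ 438 ppm

Set 5.27 ln(C/283) = 2.30, so ln(C/283) = 2.30/5.27 = 0.43643.
Then C/283 = e^0.43643 = 1.54717, giving C = 283 × 1.54717 = 437.85 ppm.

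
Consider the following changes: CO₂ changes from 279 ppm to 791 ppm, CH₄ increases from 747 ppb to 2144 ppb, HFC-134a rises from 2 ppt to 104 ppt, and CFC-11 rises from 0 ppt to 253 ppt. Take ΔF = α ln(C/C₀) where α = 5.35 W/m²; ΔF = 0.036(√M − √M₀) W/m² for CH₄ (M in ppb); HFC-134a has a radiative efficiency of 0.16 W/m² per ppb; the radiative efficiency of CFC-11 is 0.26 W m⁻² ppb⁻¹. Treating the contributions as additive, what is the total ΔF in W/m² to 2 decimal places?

ΔF = 6.34 W/m²

CO₂: 5.35 × ln(791/279) = 5.35 × ln(2.83513) = 5.35 × 1.04209 = 5.5752 W/m².
CH₄: 0.036 × (√2144 − √747) = 0.036 × (46.3033 − 27.3313) = 0.036 × 18.9720 = 0.6830 W/m².
HFC-134a: Δ = 104 − 2 = 102 ppt = 0.102 ppb; ΔF = 0.16 × 0.102 = 0.0163 W/m².
CFC-11: Δ = 253 − 0 = 253 ppt = 0.253 ppb; ΔF = 0.26 × 0.253 = 0.0658 W/m².
Total ΔF = 5.5752 + 0.6830 + 0.0163 + 0.0658 = 6.3403 W/m².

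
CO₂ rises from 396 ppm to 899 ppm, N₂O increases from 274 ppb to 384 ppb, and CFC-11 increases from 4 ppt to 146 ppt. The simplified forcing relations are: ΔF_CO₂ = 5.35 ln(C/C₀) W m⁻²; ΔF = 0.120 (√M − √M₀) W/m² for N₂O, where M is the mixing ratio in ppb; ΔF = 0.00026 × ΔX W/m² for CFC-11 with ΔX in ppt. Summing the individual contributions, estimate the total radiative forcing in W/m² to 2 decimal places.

ΔF = 4.79 W/m²

CO₂: 5.35 × ln(899/396) = 5.35 × ln(2.27020) = 5.35 × 0.81987 = 4.3863 W/m².
N₂O: 0.120 × (√384 − √274) = 0.120 × (19.5959 − 16.5529) = 0.120 × 3.0430 = 0.3652 W/m².
CFC-11: ΔF = 0.00026 × (146 − 4) = 0.00026 × 142 = 0.0369 W/m².
Total ΔF = 4.3863 + 0.3652 + 0.0369 = 4.7884 W/m².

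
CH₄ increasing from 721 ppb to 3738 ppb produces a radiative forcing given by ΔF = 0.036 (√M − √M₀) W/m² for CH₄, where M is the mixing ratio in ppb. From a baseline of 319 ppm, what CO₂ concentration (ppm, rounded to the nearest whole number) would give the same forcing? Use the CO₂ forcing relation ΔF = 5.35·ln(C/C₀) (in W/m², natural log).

C ≈ 402 ppm

CH₄ forcing: 0.036 × (√3738 − √721) = 0.036 × (61.1392 − 26.8514) = 0.036 × 34.2878 = 1.23436 W/m².
Set 5.35 ln(C/319) = 1.23436: ln(C/319) = 1.23436/5.35 = 0.23072, so C = 319 × e^0.23072 = 319 × 1.25951 = 401.78 ppm.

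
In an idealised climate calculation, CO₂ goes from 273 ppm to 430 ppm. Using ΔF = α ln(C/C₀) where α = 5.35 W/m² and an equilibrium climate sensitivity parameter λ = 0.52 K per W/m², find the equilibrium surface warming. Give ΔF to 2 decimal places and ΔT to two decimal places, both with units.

CO₂: 5.35 × ln(430/273) = 5.35 × ln(1.57509) = 5.35 × 0.45431 = 2.4306 W/m².
ΔT = λ ΔF = 0.52 × 2.43 = 1.2636 K.

ΔF = 2.43 W/m²; ΔT = 1.26 K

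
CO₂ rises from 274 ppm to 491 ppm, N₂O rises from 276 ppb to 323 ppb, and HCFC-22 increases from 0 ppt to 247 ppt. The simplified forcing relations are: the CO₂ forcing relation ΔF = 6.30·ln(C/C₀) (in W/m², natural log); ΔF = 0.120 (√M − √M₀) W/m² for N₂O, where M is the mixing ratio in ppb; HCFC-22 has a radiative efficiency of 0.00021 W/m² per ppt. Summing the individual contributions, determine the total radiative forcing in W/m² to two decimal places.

ΔF = 3.89 W/m²

CO₂: 6.30 × ln(491/274) = 6.30 × ln(1.79197) = 6.30 × 0.58332 = 3.6749 W/m².
N₂O: 0.120 × (√323 − √276) = 0.120 × (17.9722 − 16.6132) = 0.120 × 1.3590 = 0.1631 W/m².
HCFC-22: ΔF = 0.00021 × (247 − 0) = 0.00021 × 247 = 0.0519 W/m².
Total ΔF = 3.6749 + 0.1631 + 0.0519 = 3.8899 W/m².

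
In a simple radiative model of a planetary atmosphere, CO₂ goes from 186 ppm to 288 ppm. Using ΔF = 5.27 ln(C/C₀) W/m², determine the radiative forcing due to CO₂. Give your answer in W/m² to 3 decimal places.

ΔF = 2.304 W/m²

CO₂: 5.27 × ln(288/186) = 5.27 × ln(1.54839) = 5.27 × 0.43722 = 2.3041 W/m².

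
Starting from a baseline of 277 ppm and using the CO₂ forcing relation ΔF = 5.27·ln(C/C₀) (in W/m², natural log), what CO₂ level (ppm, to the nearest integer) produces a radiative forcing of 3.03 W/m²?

C ≈ 492 ppm

Set 5.27 ln(C/277) = 3.03, so ln(C/277) = 3.03/5.27 = 0.57495.
Then C/277 = e^0.57495 = 1.77704, giving C = 277 × 1.77704 = 492.24 ppm.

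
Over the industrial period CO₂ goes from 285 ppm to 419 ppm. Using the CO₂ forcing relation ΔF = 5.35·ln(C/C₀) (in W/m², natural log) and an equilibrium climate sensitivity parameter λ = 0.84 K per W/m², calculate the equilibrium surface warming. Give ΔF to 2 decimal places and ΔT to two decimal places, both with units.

ΔF = 2.06 W/m²; ΔT = 1.73 K

CO₂: 5.35 × ln(419/285) = 5.35 × ln(1.47018) = 5.35 × 0.38538 = 2.0618 W/m².
ΔT = λ ΔF = 0.84 × 2.06 = 1.7304 K.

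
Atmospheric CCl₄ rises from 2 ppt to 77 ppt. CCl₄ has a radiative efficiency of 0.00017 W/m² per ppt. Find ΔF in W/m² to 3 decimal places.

CCl₄: ΔF = 0.00017 × (77 − 2) = 0.00017 × 75 = 0.0128 W/m².

ΔF = 0.013 W/m²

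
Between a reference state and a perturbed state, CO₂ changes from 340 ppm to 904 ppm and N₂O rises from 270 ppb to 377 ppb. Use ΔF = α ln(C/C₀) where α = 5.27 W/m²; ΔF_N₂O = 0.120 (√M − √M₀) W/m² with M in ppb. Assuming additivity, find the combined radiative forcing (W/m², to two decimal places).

ΔF = 5.51 W/m²

CO₂: 5.27 × ln(904/340) = 5.27 × ln(2.65882) = 5.27 × 0.97788 = 5.1534 W/m².
N₂O: 0.120 × (√377 − √270) = 0.120 × (19.4165 − 16.4317) = 0.120 × 2.9848 = 0.3582 W/m².
Total ΔF = 5.1534 + 0.3582 = 5.5116 W/m².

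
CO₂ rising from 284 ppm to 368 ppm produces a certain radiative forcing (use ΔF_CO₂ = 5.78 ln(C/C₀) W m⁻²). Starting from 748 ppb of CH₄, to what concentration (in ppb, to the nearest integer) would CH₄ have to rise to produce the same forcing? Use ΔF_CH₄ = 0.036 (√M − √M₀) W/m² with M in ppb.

M ≈ 4754 ppb

CO₂ forcing: 5.78 × ln(368/284) = 5.78 × 0.259109 = 1.49765 W/m².
Set 0.036(√M − √748) = 1.49765: √M = 1.49765/0.036 + √748 = 41.6014 + 27.3496 = 68.9510.
M = (68.9510)² = 4754.24 ppb.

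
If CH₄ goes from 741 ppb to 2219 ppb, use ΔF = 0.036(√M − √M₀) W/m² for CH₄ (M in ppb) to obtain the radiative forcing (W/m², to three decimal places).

ΔF = 0.716 W/m²

CH₄: 0.036 × (√2219 − √741) = 0.036 × (47.1063 − 27.2213) = 0.036 × 19.8850 = 0.7159 W/m².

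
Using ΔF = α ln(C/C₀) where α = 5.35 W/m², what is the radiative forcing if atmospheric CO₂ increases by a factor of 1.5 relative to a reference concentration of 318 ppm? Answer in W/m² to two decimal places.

Because the forcing depends only on the ratio C/C₀, the initial concentration does not enter.
ΔF = 5.35 × ln(1.5) = 5.35 × 0.40547 = 2.1693 W/m².

ΔF = 2.17 W/m²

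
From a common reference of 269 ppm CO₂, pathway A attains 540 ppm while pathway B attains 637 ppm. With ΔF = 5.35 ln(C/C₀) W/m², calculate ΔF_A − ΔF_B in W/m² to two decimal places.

ΔF_A − ΔF_B = -0.88 W/m²

ΔF_A = 5.35 ln(540/269) = 5.35 × 0.69686 = 3.7282 W/m².
ΔF_B = 5.35 ln(637/269) = 5.35 × 0.86206 = 4.6120 W/m².
Difference: 3.7282 − 4.6120 = -0.8838 W/m².
(Equivalently, ΔF_A − ΔF_B = 5.35 ln(540/637) = 5.35 × -0.16520 = -0.8838 W/m².)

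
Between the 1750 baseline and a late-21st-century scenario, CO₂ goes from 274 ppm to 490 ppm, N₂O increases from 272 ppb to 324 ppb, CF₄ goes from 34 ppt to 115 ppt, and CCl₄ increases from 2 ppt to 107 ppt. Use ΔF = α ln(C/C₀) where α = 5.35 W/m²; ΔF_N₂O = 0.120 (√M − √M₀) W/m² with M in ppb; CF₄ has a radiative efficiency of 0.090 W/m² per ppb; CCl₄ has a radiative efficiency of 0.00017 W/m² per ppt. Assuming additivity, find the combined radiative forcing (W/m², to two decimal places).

CO₂: 5.35 × ln(490/274) = 5.35 × ln(1.78832) = 5.35 × 0.58128 = 3.1098 W/m².
N₂O: 0.120 × (√324 − √272) = 0.120 × (18.0000 − 16.4924) = 0.120 × 1.5076 = 0.1809 W/m².
CF₄: Δ = 115 − 34 = 81 ppt = 0.081 ppb; ΔF = 0.090 × 0.081 = 0.0073 W/m².
CCl₄: ΔF = 0.00017 × (107 − 2) = 0.00017 × 105 = 0.0179 W/m².
Total ΔF = 3.1098 + 0.1809 + 0.0073 + 0.0179 = 3.3159 W/m².

ΔF = 3.32 W/m²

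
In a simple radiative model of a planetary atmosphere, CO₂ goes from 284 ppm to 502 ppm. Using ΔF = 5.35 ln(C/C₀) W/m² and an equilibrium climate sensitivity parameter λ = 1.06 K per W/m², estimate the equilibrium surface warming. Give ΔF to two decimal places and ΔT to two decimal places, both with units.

ΔF = 3.05 W/m²; ΔT = 3.23 K

CO₂: 5.35 × ln(502/284) = 5.35 × ln(1.76761) = 5.35 × 0.56963 = 3.0475 W/m².
ΔT = λ ΔF = 1.06 × 3.05 = 3.2330 K.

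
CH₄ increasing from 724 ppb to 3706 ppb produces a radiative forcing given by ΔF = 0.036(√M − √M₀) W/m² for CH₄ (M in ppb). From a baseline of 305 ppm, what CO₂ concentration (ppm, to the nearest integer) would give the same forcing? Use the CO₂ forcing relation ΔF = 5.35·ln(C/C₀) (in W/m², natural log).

CH₄ forcing: 0.036 × (√3706 − √724) = 0.036 × (60.8769 − 26.9072) = 0.036 × 33.9697 = 1.22291 W/m².
Set 5.35 ln(C/305) = 1.22291: ln(C/305) = 1.22291/5.35 = 0.22858, so C = 305 × e^0.22858 = 305 × 1.25681 = 383.33 ppm.

C ≈ 383 ppm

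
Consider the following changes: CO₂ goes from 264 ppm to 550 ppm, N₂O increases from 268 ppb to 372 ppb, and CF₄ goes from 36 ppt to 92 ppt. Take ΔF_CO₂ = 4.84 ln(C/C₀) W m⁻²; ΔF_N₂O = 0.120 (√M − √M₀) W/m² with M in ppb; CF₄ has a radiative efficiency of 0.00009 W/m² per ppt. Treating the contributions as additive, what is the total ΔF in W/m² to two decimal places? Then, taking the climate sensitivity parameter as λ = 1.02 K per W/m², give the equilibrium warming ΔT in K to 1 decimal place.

ΔF = 3.91 W/m²; ΔT = 4.0 K

CO₂: 4.84 × ln(550/264) = 4.84 × ln(2.08333) = 4.84 × 0.73397 = 3.5524 W/m².
N₂O: 0.120 × (√372 − √268) = 0.120 × (19.2873 − 16.3707) = 0.120 × 2.9166 = 0.3500 W/m².
CF₄: ΔF = 0.00009 × (92 − 36) = 0.00009 × 56 = 0.0050 W/m².
Total ΔF = 3.5524 + 0.3500 + 0.0050 = 3.9074 W/m².
ΔT = λ ΔF = 1.02 × 3.91 = 3.9882 K.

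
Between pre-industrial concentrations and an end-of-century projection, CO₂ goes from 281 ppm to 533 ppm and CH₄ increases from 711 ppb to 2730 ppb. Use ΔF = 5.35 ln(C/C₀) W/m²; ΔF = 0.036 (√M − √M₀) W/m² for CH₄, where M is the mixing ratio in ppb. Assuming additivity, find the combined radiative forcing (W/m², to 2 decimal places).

ΔF = 4.35 W/m²

CO₂: 5.35 × ln(533/281) = 5.35 × ln(1.89680) = 5.35 × 0.64017 = 3.4249 W/m².
CH₄: 0.036 × (√2730 − √711) = 0.036 × (52.2494 − 26.6646) = 0.036 × 25.5848 = 0.9211 W/m².
Total ΔF = 3.4249 + 0.9211 = 4.3460 W/m².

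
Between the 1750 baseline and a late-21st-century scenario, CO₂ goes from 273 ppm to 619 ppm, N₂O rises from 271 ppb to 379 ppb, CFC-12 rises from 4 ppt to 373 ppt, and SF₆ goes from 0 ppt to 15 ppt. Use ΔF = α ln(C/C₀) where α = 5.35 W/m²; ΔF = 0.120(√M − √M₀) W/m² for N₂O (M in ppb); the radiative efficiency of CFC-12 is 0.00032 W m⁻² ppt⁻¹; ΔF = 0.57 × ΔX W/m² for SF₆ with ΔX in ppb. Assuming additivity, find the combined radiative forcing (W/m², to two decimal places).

CO₂: 5.35 × ln(619/273) = 5.35 × ln(2.26740) = 5.35 × 0.81863 = 4.3797 W/m².
N₂O: 0.120 × (√379 − √271) = 0.120 × (19.4679 − 16.4621) = 0.120 × 3.0058 = 0.3607 W/m².
CFC-12: ΔF = 0.00032 × (373 − 4) = 0.00032 × 369 = 0.1181 W/m².
SF₆: Δ = 15 − 0 = 15 ppt = 0.015 ppb; ΔF = 0.57 × 0.015 = 0.0086 W/m².
Total ΔF = 4.3797 + 0.3607 + 0.1181 + 0.0086 = 4.8671 W/m².

ΔF = 4.87 W/m²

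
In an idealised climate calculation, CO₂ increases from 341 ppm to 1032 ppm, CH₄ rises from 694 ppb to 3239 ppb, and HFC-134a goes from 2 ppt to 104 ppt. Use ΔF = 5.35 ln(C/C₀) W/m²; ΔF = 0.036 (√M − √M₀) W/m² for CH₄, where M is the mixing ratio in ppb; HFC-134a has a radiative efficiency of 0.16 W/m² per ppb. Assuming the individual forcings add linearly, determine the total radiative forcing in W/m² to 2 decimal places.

ΔF = 7.04 W/m²

CO₂: 5.35 × ln(1032/341) = 5.35 × ln(3.02639) = 5.35 × 1.10737 = 5.9244 W/m².
CH₄: 0.036 × (√3239 − √694) = 0.036 × (56.9122 − 26.3439) = 0.036 × 30.5683 = 1.1005 W/m².
HFC-134a: Δ = 104 − 2 = 102 ppt = 0.102 ppb; ΔF = 0.16 × 0.102 = 0.0163 W/m².
Total ΔF = 5.9244 + 1.1005 + 0.0163 = 7.0412 W/m².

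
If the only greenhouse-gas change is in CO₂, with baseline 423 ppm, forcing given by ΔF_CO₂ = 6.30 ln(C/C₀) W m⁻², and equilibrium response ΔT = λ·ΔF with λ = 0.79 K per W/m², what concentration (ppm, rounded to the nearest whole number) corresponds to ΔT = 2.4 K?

C ≈ 685 ppm

Required forcing: ΔF = ΔT/λ = 2.4/0.79 = 3.0380 W/m².
Then ln(C/423) = ΔF/6.30 = 3.0380/6.30 = 0.48222.
So C = 423 × e^0.48222 = 423 × 1.61967 = 685.12 ppm.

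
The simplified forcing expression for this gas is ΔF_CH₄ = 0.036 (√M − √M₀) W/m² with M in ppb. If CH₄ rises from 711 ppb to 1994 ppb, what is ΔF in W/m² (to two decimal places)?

CH₄: 0.036 × (√1994 − √711) = 0.036 × (44.6542 − 26.6646) = 0.036 × 17.9896 = 0.6476 W/m².

ΔF = 0.65 W/m²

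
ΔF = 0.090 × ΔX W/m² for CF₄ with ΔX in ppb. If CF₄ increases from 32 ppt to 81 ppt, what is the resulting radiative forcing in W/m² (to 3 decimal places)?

CF₄: Δ = 81 − 32 = 49 ppt = 0.049 ppb; ΔF = 0.090 × 0.049 = 0.0044 W/m².

ΔF = 0.004 W/m²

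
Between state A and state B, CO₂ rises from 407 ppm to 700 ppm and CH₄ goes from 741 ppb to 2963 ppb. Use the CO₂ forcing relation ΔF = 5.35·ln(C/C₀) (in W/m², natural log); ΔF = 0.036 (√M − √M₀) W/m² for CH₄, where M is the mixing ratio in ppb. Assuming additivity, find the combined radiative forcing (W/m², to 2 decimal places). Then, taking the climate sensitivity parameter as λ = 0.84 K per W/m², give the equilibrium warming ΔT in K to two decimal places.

ΔF = 3.88 W/m²; ΔT = 3.26 K

CO₂: 5.35 × ln(700/407) = 5.35 × ln(1.71990) = 5.35 × 0.54227 = 2.9011 W/m².
CH₄: 0.036 × (√2963 − √741) = 0.036 × (54.4334 − 27.2213) = 0.036 × 27.2121 = 0.9796 W/m².
Total ΔF = 2.9011 + 0.9796 = 3.8807 W/m².
ΔT = λ ΔF = 0.84 × 3.88 = 3.2592 K.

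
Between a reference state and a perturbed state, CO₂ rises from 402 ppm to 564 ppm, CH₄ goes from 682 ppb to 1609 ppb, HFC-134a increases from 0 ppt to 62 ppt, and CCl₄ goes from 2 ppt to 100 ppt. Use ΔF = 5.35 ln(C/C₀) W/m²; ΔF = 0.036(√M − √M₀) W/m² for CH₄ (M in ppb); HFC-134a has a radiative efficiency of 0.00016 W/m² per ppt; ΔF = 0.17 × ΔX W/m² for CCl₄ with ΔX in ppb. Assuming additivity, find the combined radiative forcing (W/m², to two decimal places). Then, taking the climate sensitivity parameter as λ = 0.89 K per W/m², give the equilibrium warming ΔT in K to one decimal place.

CO₂: 5.35 × ln(564/402) = 5.35 × ln(1.40299) = 5.35 × 0.33861 = 1.8116 W/m².
CH₄: 0.036 × (√1609 − √682) = 0.036 × (40.1123 − 26.1151) = 0.036 × 13.9972 = 0.5039 W/m².
HFC-134a: ΔF = 0.00016 × (62 − 0) = 0.00016 × 62 = 0.0099 W/m².
CCl₄: Δ = 100 − 2 = 98 ppt = 0.098 ppb; ΔF = 0.17 × 0.098 = 0.0167 W/m².
Total ΔF = 1.8116 + 0.5039 + 0.0099 + 0.0167 = 2.3421 W/m².
ΔT = λ ΔF = 0.89 × 2.34 = 2.0826 K.

ΔF = 2.34 W/m²; ΔT = 2.1 K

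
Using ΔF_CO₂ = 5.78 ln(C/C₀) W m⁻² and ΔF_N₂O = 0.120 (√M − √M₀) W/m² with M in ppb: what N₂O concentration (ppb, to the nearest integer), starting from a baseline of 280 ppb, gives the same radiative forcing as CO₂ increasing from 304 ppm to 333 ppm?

M ≈ 446 ppb

CO₂ forcing: 5.78 × ln(333/304) = 5.78 × 0.091115 = 0.52664 W/m².
Set 0.120(√M − √280) = 0.52664: √M = 0.52664/0.120 + √280 = 4.3887 + 16.7332 = 21.1219.
M = (21.1219)² = 446.13 ppb.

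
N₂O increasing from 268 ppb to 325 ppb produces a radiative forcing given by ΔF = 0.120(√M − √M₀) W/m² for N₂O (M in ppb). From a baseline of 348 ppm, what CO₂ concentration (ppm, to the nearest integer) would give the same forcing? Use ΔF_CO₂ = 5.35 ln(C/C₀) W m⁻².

C ≈ 361 ppm

N₂O forcing: 0.120 × (√325 − √268) = 0.120 × (18.0278 − 16.3707) = 0.120 × 1.6571 = 0.19885 W/m².
Set 5.35 ln(C/348) = 0.19885: ln(C/348) = 0.19885/5.35 = 0.03717, so C = 348 × e^0.03717 = 348 × 1.03787 = 361.18 ppm.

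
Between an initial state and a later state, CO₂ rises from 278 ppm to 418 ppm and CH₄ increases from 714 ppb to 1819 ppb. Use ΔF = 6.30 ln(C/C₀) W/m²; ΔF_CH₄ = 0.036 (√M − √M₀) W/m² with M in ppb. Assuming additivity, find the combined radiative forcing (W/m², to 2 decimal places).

CO₂: 6.30 × ln(418/278) = 6.30 × ln(1.50360) = 6.30 × 0.40786 = 2.5695 W/m².
CH₄: 0.036 × (√1819 − √714) = 0.036 × (42.6497 − 26.7208) = 0.036 × 15.9289 = 0.5734 W/m².
Total ΔF = 2.5695 + 0.5734 = 3.1429 W/m².

ΔF = 3.14 W/m²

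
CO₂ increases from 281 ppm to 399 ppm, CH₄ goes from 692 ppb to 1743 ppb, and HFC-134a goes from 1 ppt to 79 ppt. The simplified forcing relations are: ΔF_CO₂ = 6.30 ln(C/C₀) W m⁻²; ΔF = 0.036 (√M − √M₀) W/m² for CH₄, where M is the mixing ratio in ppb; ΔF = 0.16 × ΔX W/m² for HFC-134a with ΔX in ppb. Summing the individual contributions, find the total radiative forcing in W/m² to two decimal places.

ΔF = 2.78 W/m²

CO₂: 6.30 × ln(399/281) = 6.30 × ln(1.41993) = 6.30 × 0.35061 = 2.2088 W/m².
CH₄: 0.036 × (√1743 − √692) = 0.036 × (41.7493 − 26.3059) = 0.036 × 15.4434 = 0.5560 W/m².
HFC-134a: Δ = 79 − 1 = 78 ppt = 0.078 ppb; ΔF = 0.16 × 0.078 = 0.0125 W/m².
Total ΔF = 2.2088 + 0.5560 + 0.0125 = 2.7773 W/m².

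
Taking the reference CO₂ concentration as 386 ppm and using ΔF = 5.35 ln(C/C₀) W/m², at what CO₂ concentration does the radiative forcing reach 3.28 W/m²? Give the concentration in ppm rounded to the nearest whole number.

C ≈ 713 ppm

Set 5.35 ln(C/386) = 3.28, so ln(C/386) = 3.28/5.35 = 0.61308.
Then C/386 = e^0.61308 = 1.84611, giving C = 386 × 1.84611 = 712.60 ppm.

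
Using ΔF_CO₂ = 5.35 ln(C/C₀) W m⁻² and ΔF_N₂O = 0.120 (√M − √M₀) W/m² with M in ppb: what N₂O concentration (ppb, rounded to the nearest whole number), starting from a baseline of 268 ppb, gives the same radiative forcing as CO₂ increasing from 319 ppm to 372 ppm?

M ≈ 539 ppb

CO₂ forcing: 5.35 × ln(372/319) = 5.35 × 0.153703 = 0.82231 W/m².
Set 0.120(√M − √268) = 0.82231: √M = 0.82231/0.120 + √268 = 6.8526 + 16.3707 = 23.2233.
M = (23.2233)² = 539.32 ppb.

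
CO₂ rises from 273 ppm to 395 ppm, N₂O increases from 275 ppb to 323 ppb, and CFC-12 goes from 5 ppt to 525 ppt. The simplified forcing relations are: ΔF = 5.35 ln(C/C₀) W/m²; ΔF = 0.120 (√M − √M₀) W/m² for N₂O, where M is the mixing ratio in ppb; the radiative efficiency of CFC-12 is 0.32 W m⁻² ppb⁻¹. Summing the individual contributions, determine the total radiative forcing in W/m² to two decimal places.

ΔF = 2.31 W/m²

CO₂: 5.35 × ln(395/273) = 5.35 × ln(1.44689) = 5.35 × 0.36942 = 1.9764 W/m².
N₂O: 0.120 × (√323 − √275) = 0.120 × (17.9722 − 16.5831) = 0.120 × 1.3891 = 0.1667 W/m².
CFC-12: Δ = 525 − 5 = 520 ppt = 0.520 ppb; ΔF = 0.32 × 0.520 = 0.1664 W/m².
Total ΔF = 1.9764 + 0.1667 + 0.1664 = 2.3095 W/m².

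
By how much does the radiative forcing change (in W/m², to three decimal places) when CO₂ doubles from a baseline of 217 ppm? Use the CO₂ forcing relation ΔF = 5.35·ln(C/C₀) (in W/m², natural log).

ΔF = 5.35 × ln(2) = 5.35 × 0.69315 = 3.7084 W/m².

ΔF = 3.708 W/m²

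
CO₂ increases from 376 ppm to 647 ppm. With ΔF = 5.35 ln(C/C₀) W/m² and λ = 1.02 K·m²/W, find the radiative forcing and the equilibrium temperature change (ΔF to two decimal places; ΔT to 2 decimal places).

ΔF = 2.90 W/m²; ΔT = 2.96 K

CO₂: 5.35 × ln(647/376) = 5.35 × ln(1.72074) = 5.35 × 0.54275 = 2.9037 W/m².
ΔT = λ ΔF = 1.02 × 2.90 = 2.9580 K.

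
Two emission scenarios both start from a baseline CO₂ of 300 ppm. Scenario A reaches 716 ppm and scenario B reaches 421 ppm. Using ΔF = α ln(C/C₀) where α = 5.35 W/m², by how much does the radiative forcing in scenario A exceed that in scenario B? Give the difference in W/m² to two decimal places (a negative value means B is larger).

ΔF_A = 5.35 ln(716/300) = 5.35 × 0.86990 = 4.6540 W/m².
ΔF_B = 5.35 ln(421/300) = 5.35 × 0.33885 = 1.8128 W/m².
Difference: 4.6540 − 1.8128 = 2.8412 W/m².

ΔF_A − ΔF_B = 2.84 W/m²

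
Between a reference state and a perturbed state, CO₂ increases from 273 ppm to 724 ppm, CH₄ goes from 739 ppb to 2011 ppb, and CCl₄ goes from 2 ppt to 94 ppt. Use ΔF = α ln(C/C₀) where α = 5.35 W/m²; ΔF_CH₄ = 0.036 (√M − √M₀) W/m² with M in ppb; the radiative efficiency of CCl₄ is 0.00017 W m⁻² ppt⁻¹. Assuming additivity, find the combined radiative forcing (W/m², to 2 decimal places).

CO₂: 5.35 × ln(724/273) = 5.35 × ln(2.65201) = 5.35 × 0.97532 = 5.2180 W/m².
CH₄: 0.036 × (√2011 − √739) = 0.036 × (44.8442 − 27.1846) = 0.036 × 17.6596 = 0.6357 W/m².
CCl₄: ΔF = 0.00017 × (94 − 2) = 0.00017 × 92 = 0.0156 W/m².
Total ΔF = 5.2180 + 0.6357 + 0.0156 = 5.8693 W/m².

ΔF = 5.87 W/m²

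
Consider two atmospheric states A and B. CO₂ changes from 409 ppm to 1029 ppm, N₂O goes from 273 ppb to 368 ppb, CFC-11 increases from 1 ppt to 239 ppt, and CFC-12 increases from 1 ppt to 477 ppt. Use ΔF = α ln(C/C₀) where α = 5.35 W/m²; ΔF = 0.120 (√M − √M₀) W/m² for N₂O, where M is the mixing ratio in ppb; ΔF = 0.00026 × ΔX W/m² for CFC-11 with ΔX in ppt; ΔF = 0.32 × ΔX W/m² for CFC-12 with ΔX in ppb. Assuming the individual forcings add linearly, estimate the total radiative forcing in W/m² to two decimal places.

ΔF = 5.47 W/m²

CO₂: 5.35 × ln(1029/409) = 5.35 × ln(2.51589) = 5.35 × 0.92263 = 4.9361 W/m².
N₂O: 0.120 × (√368 − √273) = 0.120 × (19.1833 − 16.5227) = 0.120 × 2.6606 = 0.3193 W/m².
CFC-11: ΔF = 0.00026 × (239 − 1) = 0.00026 × 238 = 0.0619 W/m².
CFC-12: Δ = 477 − 1 = 476 ppt = 0.476 ppb; ΔF = 0.32 × 0.476 = 0.1523 W/m².
Total ΔF = 4.9361 + 0.3193 + 0.0619 + 0.1523 = 5.4696 W/m².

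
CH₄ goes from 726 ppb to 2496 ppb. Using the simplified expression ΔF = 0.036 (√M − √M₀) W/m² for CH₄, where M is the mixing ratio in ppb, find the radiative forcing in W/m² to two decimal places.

CH₄: 0.036 × (√2496 − √726) = 0.036 × (49.9600 − 26.9444) = 0.036 × 23.0156 = 0.8286 W/m².

ΔF = 0.83 W/m²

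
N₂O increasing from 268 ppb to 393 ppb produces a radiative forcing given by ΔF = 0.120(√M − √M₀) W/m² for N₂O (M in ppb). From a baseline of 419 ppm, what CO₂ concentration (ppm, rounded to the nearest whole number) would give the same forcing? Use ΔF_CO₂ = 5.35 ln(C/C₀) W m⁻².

C ≈ 453 ppm

N₂O forcing: 0.120 × (√393 − √268) = 0.120 × (19.8242 − 16.3707) = 0.120 × 3.4535 = 0.41442 W/m².
Set 5.35 ln(C/419) = 0.41442: ln(C/419) = 0.41442/5.35 = 0.07746, so C = 419 × e^0.07746 = 419 × 1.08054 = 452.75 ppm.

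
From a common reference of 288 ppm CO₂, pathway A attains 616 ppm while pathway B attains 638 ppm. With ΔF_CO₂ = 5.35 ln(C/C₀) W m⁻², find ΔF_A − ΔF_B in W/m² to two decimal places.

ΔF_A = 5.35 ln(616/288) = 5.35 × 0.76029 = 4.0676 W/m².
ΔF_B = 5.35 ln(638/288) = 5.35 × 0.79538 = 4.2553 W/m².
Difference: 4.0676 − 4.2553 = -0.1877 W/m².
(Equivalently, ΔF_A − ΔF_B = 5.35 ln(616/638) = 5.35 × -0.03509 = -0.1877 W/m².)

ΔF_A − ΔF_B = -0.19 W/m²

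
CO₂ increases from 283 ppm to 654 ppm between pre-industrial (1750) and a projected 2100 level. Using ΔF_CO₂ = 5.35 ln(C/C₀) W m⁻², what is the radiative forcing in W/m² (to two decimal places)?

ΔF = 4.48 W/m²

CO₂ absorption bands are partially saturated, so forcing scales with the logarithm of the concentration ratio.
CO₂: 5.35 × ln(654/283) = 5.35 × ln(2.31095) = 5.35 × 0.83766 = 4.4815 W/m².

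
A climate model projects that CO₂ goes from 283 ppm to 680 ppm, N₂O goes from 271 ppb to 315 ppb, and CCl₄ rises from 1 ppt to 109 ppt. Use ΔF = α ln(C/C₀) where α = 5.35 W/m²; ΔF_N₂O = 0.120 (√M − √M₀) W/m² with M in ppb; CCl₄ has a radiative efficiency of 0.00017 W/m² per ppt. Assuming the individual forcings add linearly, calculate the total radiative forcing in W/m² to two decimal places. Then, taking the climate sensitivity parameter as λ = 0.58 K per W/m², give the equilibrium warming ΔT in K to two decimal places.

ΔF = 4.86 W/m²; ΔT = 2.82 K

CO₂: 5.35 × ln(680/283) = 5.35 × ln(2.40283) = 5.35 × 0.87665 = 4.6901 W/m².
N₂O: 0.120 × (√315 − √271) = 0.120 × (17.7482 − 16.4621) = 0.120 × 1.2861 = 0.1543 W/m².
CCl₄: ΔF = 0.00017 × (109 − 1) = 0.00017 × 108 = 0.0184 W/m².
Total ΔF = 4.6901 + 0.1543 + 0.0184 = 4.8628 W/m².
ΔT = λ ΔF = 0.58 × 4.86 = 2.8188 K.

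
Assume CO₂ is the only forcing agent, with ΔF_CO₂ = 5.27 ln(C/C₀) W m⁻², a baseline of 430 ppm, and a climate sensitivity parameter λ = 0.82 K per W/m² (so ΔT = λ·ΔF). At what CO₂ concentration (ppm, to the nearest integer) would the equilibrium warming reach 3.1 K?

C ≈ 881 ppm

Required forcing: ΔF = ΔT/λ = 3.1/0.82 = 3.7805 W/m².
Then ln(C/430) = ΔF/5.27 = 3.7805/5.27 = 0.71736.
So C = 430 × e^0.71736 = 430 × 2.04902 = 881.08 ppm.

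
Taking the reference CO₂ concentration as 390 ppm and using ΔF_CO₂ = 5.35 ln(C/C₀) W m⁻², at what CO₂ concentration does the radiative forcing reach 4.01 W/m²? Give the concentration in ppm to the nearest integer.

C ≈ 825 ppm

Set 5.35 ln(C/390) = 4.01, so ln(C/390) = 4.01/5.35 = 0.74953.
Then C/390 = e^0.74953 = 2.11601, giving C = 390 × 2.11601 = 825.24 ppm.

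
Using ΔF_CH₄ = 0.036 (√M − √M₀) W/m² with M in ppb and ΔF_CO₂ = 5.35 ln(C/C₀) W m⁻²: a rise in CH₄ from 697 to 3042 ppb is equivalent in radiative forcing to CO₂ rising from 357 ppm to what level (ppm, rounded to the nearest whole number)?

CH₄ forcing: 0.036 × (√3042 − √697) = 0.036 × (55.1543 − 26.4008) = 0.036 × 28.7535 = 1.03513 W/m².
Set 5.35 ln(C/357) = 1.03513: ln(C/357) = 1.03513/5.35 = 0.19348, so C = 357 × e^0.19348 = 357 × 1.21347 = 433.21 ppm.

C ≈ 433 ppm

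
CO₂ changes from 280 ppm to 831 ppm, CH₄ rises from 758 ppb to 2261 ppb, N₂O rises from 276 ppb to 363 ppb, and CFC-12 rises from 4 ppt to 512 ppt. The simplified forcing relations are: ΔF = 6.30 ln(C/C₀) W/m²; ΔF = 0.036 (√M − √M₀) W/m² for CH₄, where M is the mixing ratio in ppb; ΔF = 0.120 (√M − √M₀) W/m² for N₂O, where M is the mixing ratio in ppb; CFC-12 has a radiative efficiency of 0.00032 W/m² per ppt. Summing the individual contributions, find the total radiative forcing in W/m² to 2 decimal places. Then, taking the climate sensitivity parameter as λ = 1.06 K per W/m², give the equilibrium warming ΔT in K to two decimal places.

CO₂: 6.30 × ln(831/280) = 6.30 × ln(2.96786) = 6.30 × 1.08784 = 6.8534 W/m².
CH₄: 0.036 × (√2261 − √758) = 0.036 × (47.5500 − 27.5318) = 0.036 × 20.0182 = 0.7207 W/m².
N₂O: 0.120 × (√363 − √276) = 0.120 × (19.0526 − 16.6132) = 0.120 × 2.4394 = 0.2927 W/m².
CFC-12: ΔF = 0.00032 × (512 − 4) = 0.00032 × 508 = 0.1626 W/m².
Total ΔF = 6.8534 + 0.7207 + 0.2927 + 0.1626 = 8.0294 W/m².
ΔT = λ ΔF = 1.06 × 8.03 = 8.5118 K.

ΔF = 8.03 W/m²; ΔT = 8.51 K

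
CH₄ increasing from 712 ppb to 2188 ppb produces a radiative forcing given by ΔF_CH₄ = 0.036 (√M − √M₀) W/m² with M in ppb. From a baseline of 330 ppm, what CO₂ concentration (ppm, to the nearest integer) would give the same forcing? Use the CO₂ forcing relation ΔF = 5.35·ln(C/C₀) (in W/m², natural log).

CH₄ forcing: 0.036 × (√2188 − √712) = 0.036 × (46.7761 − 26.6833) = 0.036 × 20.0928 = 0.72334 W/m².
Set 5.35 ln(C/330) = 0.72334: ln(C/330) = 0.72334/5.35 = 0.13520, so C = 330 × e^0.13520 = 330 × 1.14477 = 377.77 ppm.

C ≈ 378 ppm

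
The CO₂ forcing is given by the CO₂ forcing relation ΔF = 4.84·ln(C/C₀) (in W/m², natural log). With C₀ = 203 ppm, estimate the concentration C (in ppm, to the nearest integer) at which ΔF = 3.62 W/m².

Set 4.84 ln(C/203) = 3.62, so ln(C/203) = 3.62/4.84 = 0.74793.
Then C/203 = e^0.74793 = 2.11262, giving C = 203 × 2.11262 = 428.86 ppm.

C ≈ 429 ppm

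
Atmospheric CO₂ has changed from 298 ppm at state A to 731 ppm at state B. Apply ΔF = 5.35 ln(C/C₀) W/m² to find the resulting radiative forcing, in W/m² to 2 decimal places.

CO₂: 5.35 × ln(731/298) = 5.35 × ln(2.45302) = 5.35 × 0.89732 = 4.8007 W/m².

ΔF = 4.80 W/m²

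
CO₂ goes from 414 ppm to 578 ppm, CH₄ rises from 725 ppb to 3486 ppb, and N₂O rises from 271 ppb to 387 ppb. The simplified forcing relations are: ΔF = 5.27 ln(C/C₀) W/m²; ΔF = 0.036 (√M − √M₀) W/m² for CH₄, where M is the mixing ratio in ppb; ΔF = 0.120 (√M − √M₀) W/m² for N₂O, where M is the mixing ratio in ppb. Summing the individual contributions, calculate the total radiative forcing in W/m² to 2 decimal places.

ΔF = 3.30 W/m²

CO₂: 5.27 × ln(578/414) = 5.27 × ln(1.39614) = 5.27 × 0.33371 = 1.7587 W/m².
CH₄: 0.036 × (√3486 − √725) = 0.036 × (59.0424 − 26.9258) = 0.036 × 32.1166 = 1.1562 W/m².
N₂O: 0.120 × (√387 − √271) = 0.120 × (19.6723 − 16.4621) = 0.120 × 3.2102 = 0.3852 W/m².
Total ΔF = 1.7587 + 1.1562 + 0.3852 = 3.3001 W/m².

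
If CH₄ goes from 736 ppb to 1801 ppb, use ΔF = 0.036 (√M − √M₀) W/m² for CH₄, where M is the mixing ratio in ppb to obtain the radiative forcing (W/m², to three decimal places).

CH₄: 0.036 × (√1801 − √736) = 0.036 × (42.4382 − 27.1293) = 0.036 × 15.3089 = 0.5511 W/m².

ΔF = 0.551 W/m²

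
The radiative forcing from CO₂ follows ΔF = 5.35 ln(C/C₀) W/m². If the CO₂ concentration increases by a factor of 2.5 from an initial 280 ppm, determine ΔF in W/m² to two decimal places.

Because the forcing depends only on the ratio C/C₀, the initial concentration does not enter.
ΔF = 5.35 × ln(2.5) = 5.35 × 0.91629 = 4.9022 W/m².

ΔF = 4.90 W/m²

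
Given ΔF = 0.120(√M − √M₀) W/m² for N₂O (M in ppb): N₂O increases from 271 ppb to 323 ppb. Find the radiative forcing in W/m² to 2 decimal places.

ΔF = 0.18 W/m²

N₂O: 0.120 × (√323 − √271) = 0.120 × (17.9722 − 16.4621) = 0.120 × 1.5101 = 0.1812 W/m².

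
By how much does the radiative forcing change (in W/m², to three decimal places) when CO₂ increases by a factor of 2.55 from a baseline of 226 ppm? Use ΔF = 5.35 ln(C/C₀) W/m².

ΔF = 5.008 W/m²

ΔF = 5.35 × ln(2.55) = 5.35 × 0.93609 = 5.0081 W/m².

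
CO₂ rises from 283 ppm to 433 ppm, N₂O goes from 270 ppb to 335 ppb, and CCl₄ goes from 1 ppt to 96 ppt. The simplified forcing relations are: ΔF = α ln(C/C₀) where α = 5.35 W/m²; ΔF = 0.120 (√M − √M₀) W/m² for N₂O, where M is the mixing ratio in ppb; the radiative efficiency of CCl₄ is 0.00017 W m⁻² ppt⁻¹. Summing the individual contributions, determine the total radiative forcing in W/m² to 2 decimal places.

ΔF = 2.52 W/m²

CO₂: 5.35 × ln(433/283) = 5.35 × ln(1.53004) = 5.35 × 0.42529 = 2.2753 W/m².
N₂O: 0.120 × (√335 − √270) = 0.120 × (18.3030 − 16.4317) = 0.120 × 1.8713 = 0.2246 W/m².
CCl₄: ΔF = 0.00017 × (96 − 1) = 0.00017 × 95 = 0.0162 W/m².
Total ΔF = 2.2753 + 0.2246 + 0.0162 = 2.5161 W/m².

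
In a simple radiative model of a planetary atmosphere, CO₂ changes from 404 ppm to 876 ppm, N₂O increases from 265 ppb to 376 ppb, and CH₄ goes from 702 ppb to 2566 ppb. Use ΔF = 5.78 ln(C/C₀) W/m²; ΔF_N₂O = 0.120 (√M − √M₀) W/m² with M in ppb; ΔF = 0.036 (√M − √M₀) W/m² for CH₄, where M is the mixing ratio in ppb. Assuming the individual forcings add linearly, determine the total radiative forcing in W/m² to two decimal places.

CO₂: 5.78 × ln(876/404) = 5.78 × ln(2.16832) = 5.78 × 0.77395 = 4.4734 W/m².
N₂O: 0.120 × (√376 − √265) = 0.120 × (19.3907 − 16.2788) = 0.120 × 3.1119 = 0.3734 W/m².
CH₄: 0.036 × (√2566 − √702) = 0.036 × (50.6557 − 26.4953) = 0.036 × 24.1604 = 0.8698 W/m².
Total ΔF = 4.4734 + 0.3734 + 0.8698 = 5.7166 W/m².

ΔF = 5.72 W/m²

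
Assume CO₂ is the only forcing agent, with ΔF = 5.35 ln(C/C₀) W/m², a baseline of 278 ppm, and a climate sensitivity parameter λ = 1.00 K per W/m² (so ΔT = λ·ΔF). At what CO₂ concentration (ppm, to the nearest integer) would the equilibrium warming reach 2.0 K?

C ≈ 404 ppm

Required forcing: ΔF = ΔT/λ = 2.0/1.00 = 2.0000 W/m².
Then ln(C/278) = ΔF/5.35 = 2.0000/5.35 = 0.37383.
So C = 278 × e^0.37383 = 278 × 1.45329 = 404.01 ppm.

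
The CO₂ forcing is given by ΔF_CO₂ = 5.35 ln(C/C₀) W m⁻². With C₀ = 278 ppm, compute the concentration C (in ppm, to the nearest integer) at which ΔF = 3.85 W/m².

Set 5.35 ln(C/278) = 3.85, so ln(C/278) = 3.85/5.35 = 0.71963.
Then C/278 = e^0.71963 = 2.05367, giving C = 278 × 2.05367 = 570.92 ppm.

C ≈ 571 ppm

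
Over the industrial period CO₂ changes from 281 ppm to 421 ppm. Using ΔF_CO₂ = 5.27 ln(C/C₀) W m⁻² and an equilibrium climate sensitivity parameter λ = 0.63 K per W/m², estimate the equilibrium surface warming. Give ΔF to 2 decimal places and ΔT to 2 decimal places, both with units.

CO₂: 5.27 × ln(421/281) = 5.27 × ln(1.49822) = 5.27 × 0.40428 = 2.1306 W/m².
ΔT = λ ΔF = 0.63 × 2.13 = 1.3419 K.

ΔF = 2.13 W/m²; ΔT = 1.34 K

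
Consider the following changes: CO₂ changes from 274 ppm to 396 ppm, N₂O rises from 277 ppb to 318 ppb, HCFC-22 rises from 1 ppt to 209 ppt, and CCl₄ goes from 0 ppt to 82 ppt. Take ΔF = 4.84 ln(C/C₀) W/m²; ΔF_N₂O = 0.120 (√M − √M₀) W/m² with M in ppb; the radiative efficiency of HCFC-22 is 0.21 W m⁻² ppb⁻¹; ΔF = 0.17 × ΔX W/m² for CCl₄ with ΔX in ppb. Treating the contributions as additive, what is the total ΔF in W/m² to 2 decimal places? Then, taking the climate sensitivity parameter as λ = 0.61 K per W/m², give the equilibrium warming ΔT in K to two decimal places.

CO₂: 4.84 × ln(396/274) = 4.84 × ln(1.44526) = 4.84 × 0.36829 = 1.7825 W/m².
N₂O: 0.120 × (√318 − √277) = 0.120 × (17.8326 − 16.6433) = 0.120 × 1.1893 = 0.1427 W/m².
HCFC-22: Δ = 209 − 1 = 208 ppt = 0.208 ppb; ΔF = 0.21 × 0.208 = 0.0437 W/m².
CCl₄: Δ = 82 − 0 = 82 ppt = 0.082 ppb; ΔF = 0.17 × 0.082 = 0.0139 W/m².
Total ΔF = 1.7825 + 0.1427 + 0.0437 + 0.0139 = 1.9828 W/m².
ΔT = λ ΔF = 0.61 × 1.98 = 1.2078 K.

ΔF = 1.98 W/m²; ΔT = 1.21 K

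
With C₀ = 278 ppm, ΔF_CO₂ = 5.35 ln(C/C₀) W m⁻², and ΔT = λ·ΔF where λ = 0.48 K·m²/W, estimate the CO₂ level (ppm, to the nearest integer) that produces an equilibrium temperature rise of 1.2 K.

C ≈ 444 ppm

Required forcing: ΔF = ΔT/λ = 1.2/0.48 = 2.5000 W/m².
Then ln(C/278) = ΔF/5.35 = 2.5000/5.35 = 0.46729.
So C = 278 × e^0.46729 = 278 × 1.59566 = 443.59 ppm.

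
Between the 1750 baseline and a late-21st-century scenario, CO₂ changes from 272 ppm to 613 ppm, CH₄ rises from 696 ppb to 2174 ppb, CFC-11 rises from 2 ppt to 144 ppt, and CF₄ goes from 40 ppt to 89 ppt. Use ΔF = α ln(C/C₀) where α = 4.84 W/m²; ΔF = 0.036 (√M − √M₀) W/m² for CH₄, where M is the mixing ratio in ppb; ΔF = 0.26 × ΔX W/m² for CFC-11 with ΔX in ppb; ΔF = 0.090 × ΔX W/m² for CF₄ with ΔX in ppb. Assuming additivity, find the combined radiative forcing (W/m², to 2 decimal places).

ΔF = 4.70 W/m²

CO₂: 4.84 × ln(613/272) = 4.84 × ln(2.25368) = 4.84 × 0.81256 = 3.9328 W/m².
CH₄: 0.036 × (√2174 − √696) = 0.036 × (46.6262 − 26.3818) = 0.036 × 20.2444 = 0.7288 W/m².
CFC-11: Δ = 144 − 2 = 142 ppt = 0.142 ppb; ΔF = 0.26 × 0.142 = 0.0369 W/m².
CF₄: Δ = 89 − 40 = 49 ppt = 0.049 ppb; ΔF = 0.090 × 0.049 = 0.0044 W/m².
Total ΔF = 3.9328 + 0.7288 + 0.0369 + 0.0044 = 4.7029 W/m².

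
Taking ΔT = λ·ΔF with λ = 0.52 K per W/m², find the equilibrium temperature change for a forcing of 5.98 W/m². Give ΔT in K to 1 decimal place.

ΔT = 3.1 K

ΔT = λ ΔF = 0.52 × 5.98 = 3.1096 K.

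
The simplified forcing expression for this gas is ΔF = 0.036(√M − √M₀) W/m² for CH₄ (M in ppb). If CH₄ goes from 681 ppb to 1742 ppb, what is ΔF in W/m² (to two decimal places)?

ΔF = 0.56 W/m²

CH₄: 0.036 × (√1742 − √681) = 0.036 × (41.7373 − 26.0960) = 0.036 × 15.6413 = 0.5631 W/m².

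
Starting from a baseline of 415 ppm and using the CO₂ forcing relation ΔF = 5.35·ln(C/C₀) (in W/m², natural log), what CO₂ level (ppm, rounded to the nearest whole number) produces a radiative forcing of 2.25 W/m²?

Set 5.35 ln(C/415) = 2.25, so ln(C/415) = 2.25/5.35 = 0.42056.
Then C/415 = e^0.42056 = 1.52281, giving C = 415 × 1.52281 = 631.97 ppm.

C ≈ 632 ppm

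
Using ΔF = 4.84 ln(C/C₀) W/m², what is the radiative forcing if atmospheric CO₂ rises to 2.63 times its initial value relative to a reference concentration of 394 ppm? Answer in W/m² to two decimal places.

ΔF = 4.84 × ln(2.63) = 4.84 × 0.96698 = 4.6802 W/m².

ΔF = 4.68 W/m²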